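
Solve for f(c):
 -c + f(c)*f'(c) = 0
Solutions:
 f(c) = -sqrt(C1 + c^2)
 f(c) = sqrt(C1 + c^2)


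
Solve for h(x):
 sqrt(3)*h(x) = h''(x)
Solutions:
 h(x) = C1*exp(-3^(1/4)*x) + C2*exp(3^(1/4)*x)


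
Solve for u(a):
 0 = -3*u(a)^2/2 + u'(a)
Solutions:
 u(a) = -2/(C1 + 3*a)


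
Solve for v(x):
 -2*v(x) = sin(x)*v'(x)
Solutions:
 v(x) = C1*(cos(x) + 1)/(cos(x) - 1)


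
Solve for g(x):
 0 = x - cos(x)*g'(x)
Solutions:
 g(x) = C1 + Integral(x/cos(x), x)


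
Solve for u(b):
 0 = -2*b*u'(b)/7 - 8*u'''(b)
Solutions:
 u(b) = C1 + Integral(C2*airyai(-98^(1/3)*b/14) + C3*airybi(-98^(1/3)*b/14), b)


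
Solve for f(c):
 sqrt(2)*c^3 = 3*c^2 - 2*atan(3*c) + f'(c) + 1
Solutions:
 f(c) = C1 + sqrt(2)*c^4/4 - c^3 + 2*c*atan(3*c) - c - log(9*c^2 + 1)/3


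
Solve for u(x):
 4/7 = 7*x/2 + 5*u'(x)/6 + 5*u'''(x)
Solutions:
 u(x) = C1 + C2*sin(sqrt(6)*x/6) + C3*cos(sqrt(6)*x/6) - 21*x^2/10 + 24*x/35


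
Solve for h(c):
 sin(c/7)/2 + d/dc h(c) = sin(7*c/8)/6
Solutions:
 h(c) = C1 + 7*cos(c/7)/2 - 4*cos(7*c/8)/21


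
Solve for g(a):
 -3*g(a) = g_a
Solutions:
 g(a) = C1*exp(-3*a)


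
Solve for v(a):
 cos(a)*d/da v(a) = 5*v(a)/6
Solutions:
 v(a) = C1*(sin(a) + 1)^(5/12)/(sin(a) - 1)^(5/12)


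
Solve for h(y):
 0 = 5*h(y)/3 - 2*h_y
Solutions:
 h(y) = C1*exp(5*y/6)


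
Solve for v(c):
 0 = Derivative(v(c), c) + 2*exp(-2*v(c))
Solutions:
 v(c) = log(-sqrt(C1 - 4*c))
 v(c) = log(C1 - 4*c)/2


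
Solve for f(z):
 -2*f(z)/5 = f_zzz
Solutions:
 f(z) = C3*exp(-2^(1/3)*5^(2/3)*z/5) + (C1*sin(2^(1/3)*sqrt(3)*5^(2/3)*z/10) + C2*cos(2^(1/3)*sqrt(3)*5^(2/3)*z/10))*exp(2^(1/3)*5^(2/3)*z/10)


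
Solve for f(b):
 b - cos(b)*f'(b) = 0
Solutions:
 f(b) = C1 + Integral(b/cos(b), b)


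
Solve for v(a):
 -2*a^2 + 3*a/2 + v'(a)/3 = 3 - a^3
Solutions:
 v(a) = C1 - 3*a^4/4 + 2*a^3 - 9*a^2/4 + 9*a


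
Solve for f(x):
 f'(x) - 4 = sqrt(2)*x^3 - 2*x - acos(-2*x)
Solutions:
 f(x) = C1 + sqrt(2)*x^4/4 - x^2 - x*acos(-2*x) + 4*x - sqrt(1 - 4*x^2)/2


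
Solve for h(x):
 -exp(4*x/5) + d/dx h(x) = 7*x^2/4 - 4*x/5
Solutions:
 h(x) = C1 + 7*x^3/12 - 2*x^2/5 + 5*exp(4*x/5)/4


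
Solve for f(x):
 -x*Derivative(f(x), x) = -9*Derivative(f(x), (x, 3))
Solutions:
 f(x) = C1 + Integral(C2*airyai(3^(1/3)*x/3) + C3*airybi(3^(1/3)*x/3), x)


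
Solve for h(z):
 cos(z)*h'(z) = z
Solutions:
 h(z) = C1 + Integral(z/cos(z), z)


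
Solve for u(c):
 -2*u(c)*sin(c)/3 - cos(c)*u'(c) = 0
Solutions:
 u(c) = C1*cos(c)^(2/3)


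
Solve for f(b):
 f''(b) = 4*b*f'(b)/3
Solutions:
 f(b) = C1 + C2*erfi(sqrt(6)*b/3)


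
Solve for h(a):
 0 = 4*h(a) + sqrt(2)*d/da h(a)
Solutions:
 h(a) = C1*exp(-2*sqrt(2)*a)


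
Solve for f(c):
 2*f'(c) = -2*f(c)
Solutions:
 f(c) = C1*exp(-c)


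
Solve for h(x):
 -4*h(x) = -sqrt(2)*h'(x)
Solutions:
 h(x) = C1*exp(2*sqrt(2)*x)


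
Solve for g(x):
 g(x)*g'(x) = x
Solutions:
 g(x) = -sqrt(C1 + x^2)
 g(x) = sqrt(C1 + x^2)


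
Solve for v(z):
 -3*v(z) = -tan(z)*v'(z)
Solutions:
 v(z) = C1*sin(z)^3


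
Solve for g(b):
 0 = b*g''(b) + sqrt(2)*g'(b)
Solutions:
 g(b) = C1 + C2*b^(1 - sqrt(2))


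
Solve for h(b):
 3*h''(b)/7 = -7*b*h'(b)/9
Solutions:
 h(b) = C1 + C2*erf(7*sqrt(6)*b/18)


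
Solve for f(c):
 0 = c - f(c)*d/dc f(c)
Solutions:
 f(c) = -sqrt(C1 + c^2)
 f(c) = sqrt(C1 + c^2)


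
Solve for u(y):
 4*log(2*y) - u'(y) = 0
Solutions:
 u(y) = C1 + 4*y*log(y) - 4*y + y*log(16)


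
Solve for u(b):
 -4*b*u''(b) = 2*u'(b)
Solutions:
 u(b) = C1 + C2*sqrt(b)


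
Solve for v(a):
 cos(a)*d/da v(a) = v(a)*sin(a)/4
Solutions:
 v(a) = C1/cos(a)^(1/4)


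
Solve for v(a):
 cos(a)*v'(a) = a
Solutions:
 v(a) = C1 + Integral(a/cos(a), a)


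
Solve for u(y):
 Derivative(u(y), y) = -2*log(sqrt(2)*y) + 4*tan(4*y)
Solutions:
 u(y) = C1 - 2*y*log(y) - y*log(2) + 2*y - log(cos(4*y))


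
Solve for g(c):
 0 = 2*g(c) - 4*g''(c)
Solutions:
 g(c) = C1*exp(-sqrt(2)*c/2) + C2*exp(sqrt(2)*c/2)


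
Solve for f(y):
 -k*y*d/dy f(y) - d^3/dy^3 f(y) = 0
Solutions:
 f(y) = C1 + Integral(C2*airyai(y*(-k)^(1/3)) + C3*airybi(y*(-k)^(1/3)), y)


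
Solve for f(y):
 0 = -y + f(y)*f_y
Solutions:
 f(y) = -sqrt(C1 + y^2)
 f(y) = sqrt(C1 + y^2)


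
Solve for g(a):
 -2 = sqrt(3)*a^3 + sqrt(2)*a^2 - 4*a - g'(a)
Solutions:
 g(a) = C1 + sqrt(3)*a^4/4 + sqrt(2)*a^3/3 - 2*a^2 + 2*a


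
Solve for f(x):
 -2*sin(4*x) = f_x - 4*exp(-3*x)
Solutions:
 f(x) = C1 + cos(4*x)/2 - 4*exp(-3*x)/3


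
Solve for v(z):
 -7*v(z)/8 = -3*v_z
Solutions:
 v(z) = C1*exp(7*z/24)


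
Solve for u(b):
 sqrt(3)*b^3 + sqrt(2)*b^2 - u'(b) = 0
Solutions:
 u(b) = C1 + sqrt(3)*b^4/4 + sqrt(2)*b^3/3


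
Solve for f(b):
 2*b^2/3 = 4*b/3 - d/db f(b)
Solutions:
 f(b) = C1 - 2*b^3/9 + 2*b^2/3


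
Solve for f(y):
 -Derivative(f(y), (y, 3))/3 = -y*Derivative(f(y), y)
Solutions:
 f(y) = C1 + Integral(C2*airyai(3^(1/3)*y) + C3*airybi(3^(1/3)*y), y)


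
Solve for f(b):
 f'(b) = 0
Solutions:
 f(b) = C1


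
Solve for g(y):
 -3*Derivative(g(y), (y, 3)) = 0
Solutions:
 g(y) = C1 + C2*y + C3*y^2


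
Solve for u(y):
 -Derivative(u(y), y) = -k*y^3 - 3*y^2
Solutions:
 u(y) = C1 + k*y^4/4 + y^3


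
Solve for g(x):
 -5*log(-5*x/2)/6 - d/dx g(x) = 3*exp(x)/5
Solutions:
 g(x) = C1 - 5*x*log(-x)/6 + 5*x*(-log(5) + log(2) + 1)/6 - 3*exp(x)/5


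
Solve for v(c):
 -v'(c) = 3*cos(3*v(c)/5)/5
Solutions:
 3*c/5 - 5*log(sin(3*v(c)/5) - 1)/6 + 5*log(sin(3*v(c)/5) + 1)/6 = C1


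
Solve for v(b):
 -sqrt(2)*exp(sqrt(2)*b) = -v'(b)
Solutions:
 v(b) = C1 + exp(sqrt(2)*b)


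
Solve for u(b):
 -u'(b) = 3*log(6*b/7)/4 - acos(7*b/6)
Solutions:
 u(b) = C1 - 3*b*log(b)/4 + b*acos(7*b/6) - 3*b*log(6)/4 + 3*b/4 + 3*b*log(7)/4 - sqrt(36 - 49*b^2)/7


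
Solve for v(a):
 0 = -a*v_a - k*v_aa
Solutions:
 v(a) = C1 + C2*sqrt(k)*erf(sqrt(2)*a*sqrt(1/k)/2)


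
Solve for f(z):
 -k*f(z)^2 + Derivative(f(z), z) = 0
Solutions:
 f(z) = -1/(C1 + k*z)


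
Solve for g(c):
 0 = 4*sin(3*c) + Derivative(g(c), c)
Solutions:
 g(c) = C1 + 4*cos(3*c)/3


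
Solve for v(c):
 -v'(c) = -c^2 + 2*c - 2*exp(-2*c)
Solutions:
 v(c) = C1 + c^3/3 - c^2 - exp(-2*c)


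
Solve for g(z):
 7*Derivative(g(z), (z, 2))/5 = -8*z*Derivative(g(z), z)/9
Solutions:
 g(z) = C1 + C2*erf(2*sqrt(35)*z/21)


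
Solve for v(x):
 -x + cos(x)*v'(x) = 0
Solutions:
 v(x) = C1 + Integral(x/cos(x), x)


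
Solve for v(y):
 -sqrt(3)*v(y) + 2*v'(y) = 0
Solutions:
 v(y) = C1*exp(sqrt(3)*y/2)


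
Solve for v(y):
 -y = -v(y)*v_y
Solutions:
 v(y) = -sqrt(C1 + y^2)
 v(y) = sqrt(C1 + y^2)


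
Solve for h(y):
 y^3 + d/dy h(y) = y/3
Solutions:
 h(y) = C1 - y^4/4 + y^2/6


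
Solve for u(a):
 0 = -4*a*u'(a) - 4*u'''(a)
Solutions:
 u(a) = C1 + Integral(C2*airyai(-a) + C3*airybi(-a), a)


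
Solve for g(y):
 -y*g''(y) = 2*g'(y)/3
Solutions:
 g(y) = C1 + C2*y^(1/3)


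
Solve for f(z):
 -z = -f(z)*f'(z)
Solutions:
 f(z) = -sqrt(C1 + z^2)
 f(z) = sqrt(C1 + z^2)


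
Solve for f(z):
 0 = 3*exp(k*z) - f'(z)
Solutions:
 f(z) = C1 + 3*exp(k*z)/k


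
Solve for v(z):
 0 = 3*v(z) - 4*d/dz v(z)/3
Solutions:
 v(z) = C1*exp(9*z/4)


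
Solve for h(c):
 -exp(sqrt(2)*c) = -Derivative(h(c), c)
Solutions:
 h(c) = C1 + sqrt(2)*exp(sqrt(2)*c)/2


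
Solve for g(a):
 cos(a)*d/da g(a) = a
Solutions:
 g(a) = C1 + Integral(a/cos(a), a)


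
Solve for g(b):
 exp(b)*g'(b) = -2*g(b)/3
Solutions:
 g(b) = C1*exp(2*exp(-b)/3)


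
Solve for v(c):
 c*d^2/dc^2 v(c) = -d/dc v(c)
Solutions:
 v(c) = C1 + C2*log(c)


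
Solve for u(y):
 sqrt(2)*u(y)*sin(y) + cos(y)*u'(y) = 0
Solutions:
 u(y) = C1*cos(y)^(sqrt(2))


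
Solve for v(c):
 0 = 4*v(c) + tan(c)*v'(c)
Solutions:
 v(c) = C1/sin(c)^4


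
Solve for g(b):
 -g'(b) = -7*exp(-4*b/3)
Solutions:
 g(b) = C1 - 21*exp(-4*b/3)/4


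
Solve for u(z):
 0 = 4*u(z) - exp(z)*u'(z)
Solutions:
 u(z) = C1*exp(-4*exp(-z))


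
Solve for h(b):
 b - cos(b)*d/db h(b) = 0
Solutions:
 h(b) = C1 + Integral(b/cos(b), b)


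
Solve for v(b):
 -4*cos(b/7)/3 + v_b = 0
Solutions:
 v(b) = C1 + 28*sin(b/7)/3


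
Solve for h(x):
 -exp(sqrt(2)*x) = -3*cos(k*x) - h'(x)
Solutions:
 h(x) = C1 + sqrt(2)*exp(sqrt(2)*x)/2 - 3*sin(k*x)/k


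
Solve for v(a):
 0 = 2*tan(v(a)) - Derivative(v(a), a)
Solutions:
 v(a) = pi - asin(C1*exp(2*a))
 v(a) = asin(C1*exp(2*a))


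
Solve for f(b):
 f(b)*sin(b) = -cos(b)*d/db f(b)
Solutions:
 f(b) = C1*cos(b)


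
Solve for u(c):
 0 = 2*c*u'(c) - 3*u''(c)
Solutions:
 u(c) = C1 + C2*erfi(sqrt(3)*c/3)


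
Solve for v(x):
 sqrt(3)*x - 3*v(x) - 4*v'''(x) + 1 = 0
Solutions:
 v(x) = C3*exp(-6^(1/3)*x/2) + sqrt(3)*x/3 + (C1*sin(2^(1/3)*3^(5/6)*x/4) + C2*cos(2^(1/3)*3^(5/6)*x/4))*exp(6^(1/3)*x/4) + 1/3


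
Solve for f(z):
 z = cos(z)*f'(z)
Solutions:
 f(z) = C1 + Integral(z/cos(z), z)


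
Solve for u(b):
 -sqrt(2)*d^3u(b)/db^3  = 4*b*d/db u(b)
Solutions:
 u(b) = C1 + Integral(C2*airyai(-sqrt(2)*b) + C3*airybi(-sqrt(2)*b), b)


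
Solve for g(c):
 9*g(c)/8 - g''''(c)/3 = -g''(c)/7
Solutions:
 g(c) = C1*exp(-sqrt(21)*c*sqrt(2 + sqrt(298))/14) + C2*exp(sqrt(21)*c*sqrt(2 + sqrt(298))/14) + C3*sin(sqrt(21)*c*sqrt(-2 + sqrt(298))/14) + C4*cos(sqrt(21)*c*sqrt(-2 + sqrt(298))/14)


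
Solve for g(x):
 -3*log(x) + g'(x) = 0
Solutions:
 g(x) = C1 + 3*x*log(x) - 3*x


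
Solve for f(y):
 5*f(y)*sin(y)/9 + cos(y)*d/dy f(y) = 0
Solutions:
 f(y) = C1*cos(y)^(5/9)


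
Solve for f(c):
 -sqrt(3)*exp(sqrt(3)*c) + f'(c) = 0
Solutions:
 f(c) = C1 + exp(sqrt(3)*c)


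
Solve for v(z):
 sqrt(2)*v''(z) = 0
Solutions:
 v(z) = C1 + C2*z


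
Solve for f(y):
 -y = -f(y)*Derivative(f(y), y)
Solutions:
 f(y) = -sqrt(C1 + y^2)
 f(y) = sqrt(C1 + y^2)


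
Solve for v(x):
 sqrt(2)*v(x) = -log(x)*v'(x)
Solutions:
 v(x) = C1*exp(-sqrt(2)*li(x))


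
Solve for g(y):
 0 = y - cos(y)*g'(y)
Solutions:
 g(y) = C1 + Integral(y/cos(y), y)


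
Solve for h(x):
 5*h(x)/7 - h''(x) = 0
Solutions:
 h(x) = C1*exp(-sqrt(35)*x/7) + C2*exp(sqrt(35)*x/7)


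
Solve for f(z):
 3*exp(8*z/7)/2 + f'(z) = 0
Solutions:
 f(z) = C1 - 21*exp(8*z/7)/16


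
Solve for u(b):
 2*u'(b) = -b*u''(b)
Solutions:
 u(b) = C1 + C2/b


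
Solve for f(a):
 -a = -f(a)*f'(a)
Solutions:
 f(a) = -sqrt(C1 + a^2)
 f(a) = sqrt(C1 + a^2)


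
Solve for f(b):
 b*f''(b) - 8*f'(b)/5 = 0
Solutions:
 f(b) = C1 + C2*b^(13/5)


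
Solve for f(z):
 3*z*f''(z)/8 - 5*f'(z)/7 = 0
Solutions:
 f(z) = C1 + C2*z^(61/21)


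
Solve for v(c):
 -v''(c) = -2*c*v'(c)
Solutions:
 v(c) = C1 + C2*erfi(c)


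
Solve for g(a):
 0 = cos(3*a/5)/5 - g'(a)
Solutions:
 g(a) = C1 + sin(3*a/5)/3


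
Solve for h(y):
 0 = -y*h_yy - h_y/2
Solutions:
 h(y) = C1 + C2*sqrt(y)


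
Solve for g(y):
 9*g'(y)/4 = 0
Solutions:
 g(y) = C1


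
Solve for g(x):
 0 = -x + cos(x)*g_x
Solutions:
 g(x) = C1 + Integral(x/cos(x), x)


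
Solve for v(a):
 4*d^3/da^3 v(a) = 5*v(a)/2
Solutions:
 v(a) = C3*exp(5^(1/3)*a/2) + (C1*sin(sqrt(3)*5^(1/3)*a/4) + C2*cos(sqrt(3)*5^(1/3)*a/4))*exp(-5^(1/3)*a/4)


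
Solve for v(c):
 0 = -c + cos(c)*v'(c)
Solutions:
 v(c) = C1 + Integral(c/cos(c), c)


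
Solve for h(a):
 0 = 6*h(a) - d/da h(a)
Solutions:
 h(a) = C1*exp(6*a)


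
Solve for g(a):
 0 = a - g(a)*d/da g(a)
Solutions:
 g(a) = -sqrt(C1 + a^2)
 g(a) = sqrt(C1 + a^2)


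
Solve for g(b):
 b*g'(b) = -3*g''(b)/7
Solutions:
 g(b) = C1 + C2*erf(sqrt(42)*b/6)


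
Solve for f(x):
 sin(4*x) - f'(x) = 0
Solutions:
 f(x) = C1 - cos(4*x)/4


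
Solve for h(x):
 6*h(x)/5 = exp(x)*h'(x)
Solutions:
 h(x) = C1*exp(-6*exp(-x)/5)


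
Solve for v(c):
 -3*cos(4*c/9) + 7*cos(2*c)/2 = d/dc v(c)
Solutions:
 v(c) = C1 - 27*sin(4*c/9)/4 + 7*sin(2*c)/4


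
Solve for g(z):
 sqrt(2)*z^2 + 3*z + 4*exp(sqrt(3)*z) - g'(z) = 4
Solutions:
 g(z) = C1 + sqrt(2)*z^3/3 + 3*z^2/2 - 4*z + 4*sqrt(3)*exp(sqrt(3)*z)/3


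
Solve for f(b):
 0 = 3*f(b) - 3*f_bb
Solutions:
 f(b) = C1*exp(-b) + C2*exp(b)


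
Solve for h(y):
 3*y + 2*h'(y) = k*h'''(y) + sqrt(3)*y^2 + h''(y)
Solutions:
 h(y) = C1 + C2*exp(y*(sqrt(8*k + 1) - 1)/(2*k)) + C3*exp(-y*(sqrt(8*k + 1) + 1)/(2*k)) + sqrt(3)*k*y/2 + sqrt(3)*y^3/6 - 3*y^2/4 + sqrt(3)*y^2/4 - 3*y/4 + sqrt(3)*y/4


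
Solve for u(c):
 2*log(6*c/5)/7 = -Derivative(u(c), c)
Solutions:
 u(c) = C1 - 2*c*log(c)/7 - 2*c*log(6)/7 + 2*c/7 + 2*c*log(5)/7


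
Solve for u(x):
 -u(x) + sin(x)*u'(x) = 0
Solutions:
 u(x) = C1*sqrt(cos(x) - 1)/sqrt(cos(x) + 1)


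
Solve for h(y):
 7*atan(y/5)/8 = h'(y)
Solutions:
 h(y) = C1 + 7*y*atan(y/5)/8 - 35*log(y^2 + 25)/16


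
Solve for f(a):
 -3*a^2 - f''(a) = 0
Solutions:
 f(a) = C1 + C2*a - a^4/4


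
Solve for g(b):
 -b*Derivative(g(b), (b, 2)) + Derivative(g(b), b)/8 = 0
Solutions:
 g(b) = C1 + C2*b^(9/8)


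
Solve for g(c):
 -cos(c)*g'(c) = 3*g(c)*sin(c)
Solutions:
 g(c) = C1*cos(c)^3


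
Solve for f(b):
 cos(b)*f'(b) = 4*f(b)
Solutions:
 f(b) = C1*(sin(b)^2 + 2*sin(b) + 1)/(sin(b)^2 - 2*sin(b) + 1)


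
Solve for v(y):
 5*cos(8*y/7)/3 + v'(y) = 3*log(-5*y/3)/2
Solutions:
 v(y) = C1 + 3*y*log(-y)/2 - 2*y*log(3) - 3*y/2 + y*log(15)/2 + y*log(5) - 35*sin(8*y/7)/24


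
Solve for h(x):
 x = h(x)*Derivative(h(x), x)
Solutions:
 h(x) = -sqrt(C1 + x^2)
 h(x) = sqrt(C1 + x^2)


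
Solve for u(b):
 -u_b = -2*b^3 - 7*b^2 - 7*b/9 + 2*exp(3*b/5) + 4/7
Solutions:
 u(b) = C1 + b^4/2 + 7*b^3/3 + 7*b^2/18 - 4*b/7 - 10*exp(3*b/5)/3


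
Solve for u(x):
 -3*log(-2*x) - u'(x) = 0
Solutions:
 u(x) = C1 - 3*x*log(-x) + 3*x*(1 - log(2))


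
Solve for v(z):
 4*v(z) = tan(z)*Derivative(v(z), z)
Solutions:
 v(z) = C1*sin(z)^4


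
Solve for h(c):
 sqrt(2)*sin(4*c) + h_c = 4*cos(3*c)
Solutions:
 h(c) = C1 + 4*sin(3*c)/3 + sqrt(2)*cos(4*c)/4


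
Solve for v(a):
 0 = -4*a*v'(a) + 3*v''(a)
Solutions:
 v(a) = C1 + C2*erfi(sqrt(6)*a/3)


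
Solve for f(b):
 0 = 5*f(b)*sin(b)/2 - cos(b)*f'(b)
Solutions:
 f(b) = C1/cos(b)^(5/2)


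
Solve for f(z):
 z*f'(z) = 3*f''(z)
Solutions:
 f(z) = C1 + C2*erfi(sqrt(6)*z/6)


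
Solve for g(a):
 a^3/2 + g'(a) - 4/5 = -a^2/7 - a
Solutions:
 g(a) = C1 - a^4/8 - a^3/21 - a^2/2 + 4*a/5


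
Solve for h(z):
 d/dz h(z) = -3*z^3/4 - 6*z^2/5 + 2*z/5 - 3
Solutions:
 h(z) = C1 - 3*z^4/16 - 2*z^3/5 + z^2/5 - 3*z


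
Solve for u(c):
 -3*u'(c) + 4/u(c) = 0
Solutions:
 u(c) = -sqrt(C1 + 24*c)/3
 u(c) = sqrt(C1 + 24*c)/3


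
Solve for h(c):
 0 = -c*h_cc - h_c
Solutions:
 h(c) = C1 + C2*log(c)


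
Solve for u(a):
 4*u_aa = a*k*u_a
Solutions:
 u(a) = Piecewise((-sqrt(2)*sqrt(pi)*C1*erf(sqrt(2)*a*sqrt(-k)/4)/sqrt(-k) - C2, (k > 0) | (k < 0)), (-C1*a - C2, True))


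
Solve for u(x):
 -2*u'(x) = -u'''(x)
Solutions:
 u(x) = C1 + C2*exp(-sqrt(2)*x) + C3*exp(sqrt(2)*x)


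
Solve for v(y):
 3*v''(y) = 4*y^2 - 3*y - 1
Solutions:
 v(y) = C1 + C2*y + y^4/9 - y^3/6 - y^2/6


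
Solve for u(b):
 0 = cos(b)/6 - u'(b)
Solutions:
 u(b) = C1 + sin(b)/6


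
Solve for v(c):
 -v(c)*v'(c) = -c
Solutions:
 v(c) = -sqrt(C1 + c^2)
 v(c) = sqrt(C1 + c^2)


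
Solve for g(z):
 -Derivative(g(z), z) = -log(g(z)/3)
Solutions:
 Integral(1/(-log(_y) + log(3)), (_y, g(z))) = C1 - z


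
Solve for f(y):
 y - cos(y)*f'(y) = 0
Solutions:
 f(y) = C1 + Integral(y/cos(y), y)


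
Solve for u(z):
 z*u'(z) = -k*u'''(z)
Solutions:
 u(z) = C1 + Integral(C2*airyai(z*(-1/k)^(1/3)) + C3*airybi(z*(-1/k)^(1/3)), z)


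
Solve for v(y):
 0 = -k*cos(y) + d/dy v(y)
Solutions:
 v(y) = C1 + k*sin(y)


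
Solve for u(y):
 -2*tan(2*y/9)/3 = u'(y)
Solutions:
 u(y) = C1 + 3*log(cos(2*y/9))


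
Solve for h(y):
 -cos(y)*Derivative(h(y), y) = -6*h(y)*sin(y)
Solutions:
 h(y) = C1/cos(y)^6


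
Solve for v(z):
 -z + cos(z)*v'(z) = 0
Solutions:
 v(z) = C1 + Integral(z/cos(z), z)


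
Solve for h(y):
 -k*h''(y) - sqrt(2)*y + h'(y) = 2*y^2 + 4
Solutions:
 h(y) = C1 + C2*exp(y/k) + 4*k^2*y + 2*k*y^2 + sqrt(2)*k*y + 2*y^3/3 + sqrt(2)*y^2/2 + 4*y


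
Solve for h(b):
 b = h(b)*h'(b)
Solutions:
 h(b) = -sqrt(C1 + b^2)
 h(b) = sqrt(C1 + b^2)


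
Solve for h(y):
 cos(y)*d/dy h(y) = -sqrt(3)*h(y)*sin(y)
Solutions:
 h(y) = C1*cos(y)^(sqrt(3))


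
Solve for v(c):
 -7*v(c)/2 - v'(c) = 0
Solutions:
 v(c) = C1*exp(-7*c/2)


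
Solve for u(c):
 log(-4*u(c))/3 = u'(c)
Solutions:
 -3*Integral(1/(log(-_y) + 2*log(2)), (_y, u(c))) = C1 - c


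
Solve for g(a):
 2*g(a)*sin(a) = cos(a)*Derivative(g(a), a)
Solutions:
 g(a) = C1/cos(a)^2


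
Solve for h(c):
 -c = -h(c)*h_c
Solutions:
 h(c) = -sqrt(C1 + c^2)
 h(c) = sqrt(C1 + c^2)


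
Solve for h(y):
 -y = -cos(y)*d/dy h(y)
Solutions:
 h(y) = C1 + Integral(y/cos(y), y)


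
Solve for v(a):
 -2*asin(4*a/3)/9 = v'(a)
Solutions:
 v(a) = C1 - 2*a*asin(4*a/3)/9 - sqrt(9 - 16*a^2)/18


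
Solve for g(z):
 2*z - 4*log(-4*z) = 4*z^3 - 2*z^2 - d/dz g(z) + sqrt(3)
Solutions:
 g(z) = C1 + z^4 - 2*z^3/3 - z^2 + 4*z*log(-z) + z*(-4 + sqrt(3) + 8*log(2))


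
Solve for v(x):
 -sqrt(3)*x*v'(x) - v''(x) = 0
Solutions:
 v(x) = C1 + C2*erf(sqrt(2)*3^(1/4)*x/2)


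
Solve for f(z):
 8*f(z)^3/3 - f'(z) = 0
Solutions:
 f(z) = -sqrt(6)*sqrt(-1/(C1 + 8*z))/2
 f(z) = sqrt(6)*sqrt(-1/(C1 + 8*z))/2


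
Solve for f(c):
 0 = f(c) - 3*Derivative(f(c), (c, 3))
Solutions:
 f(c) = C3*exp(3^(2/3)*c/3) + (C1*sin(3^(1/6)*c/2) + C2*cos(3^(1/6)*c/2))*exp(-3^(2/3)*c/6)


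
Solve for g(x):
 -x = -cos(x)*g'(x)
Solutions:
 g(x) = C1 + Integral(x/cos(x), x)


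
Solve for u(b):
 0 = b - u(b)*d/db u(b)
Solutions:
 u(b) = -sqrt(C1 + b^2)
 u(b) = sqrt(C1 + b^2)


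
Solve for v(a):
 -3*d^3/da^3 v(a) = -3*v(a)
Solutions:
 v(a) = C3*exp(a) + (C1*sin(sqrt(3)*a/2) + C2*cos(sqrt(3)*a/2))*exp(-a/2)


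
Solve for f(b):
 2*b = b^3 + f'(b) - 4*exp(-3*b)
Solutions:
 f(b) = C1 - b^4/4 + b^2 - 4*exp(-3*b)/3


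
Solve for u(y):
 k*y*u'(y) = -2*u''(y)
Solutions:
 u(y) = Piecewise((-sqrt(pi)*C1*erf(sqrt(k)*y/2)/sqrt(k) - C2, (k > 0) | (k < 0)), (-C1*y - C2, True))


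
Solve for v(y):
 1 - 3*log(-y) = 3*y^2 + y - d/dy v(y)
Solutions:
 v(y) = C1 + y^3 + y^2/2 + 3*y*log(-y) - 4*y


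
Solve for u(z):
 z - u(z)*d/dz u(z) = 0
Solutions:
 u(z) = -sqrt(C1 + z^2)
 u(z) = sqrt(C1 + z^2)


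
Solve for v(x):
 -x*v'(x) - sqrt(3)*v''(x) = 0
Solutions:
 v(x) = C1 + C2*erf(sqrt(2)*3^(3/4)*x/6)


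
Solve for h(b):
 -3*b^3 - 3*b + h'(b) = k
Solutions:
 h(b) = C1 + 3*b^4/4 + 3*b^2/2 + b*k


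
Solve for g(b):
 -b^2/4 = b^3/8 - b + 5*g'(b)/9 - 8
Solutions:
 g(b) = C1 - 9*b^4/160 - 3*b^3/20 + 9*b^2/10 + 72*b/5


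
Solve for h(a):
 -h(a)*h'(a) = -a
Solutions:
 h(a) = -sqrt(C1 + a^2)
 h(a) = sqrt(C1 + a^2)


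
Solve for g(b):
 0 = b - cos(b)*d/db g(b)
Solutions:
 g(b) = C1 + Integral(b/cos(b), b)


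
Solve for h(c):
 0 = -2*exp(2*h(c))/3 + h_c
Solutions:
 h(c) = log(-1/(C1 + 2*c))/2 - log(2) + log(6)/2
 h(c) = log(-sqrt(-1/(C1 + 2*c))) - log(2) + log(6)/2


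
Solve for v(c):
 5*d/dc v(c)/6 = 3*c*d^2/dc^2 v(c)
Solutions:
 v(c) = C1 + C2*c^(23/18)


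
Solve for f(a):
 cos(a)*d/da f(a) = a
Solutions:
 f(a) = C1 + Integral(a/cos(a), a)


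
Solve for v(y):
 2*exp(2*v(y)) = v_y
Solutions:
 v(y) = log(-sqrt(-1/(C1 + 2*y))) - log(2)/2
 v(y) = log(-1/(C1 + 2*y))/2 - log(2)/2


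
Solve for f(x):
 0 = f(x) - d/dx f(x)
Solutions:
 f(x) = C1*exp(x)


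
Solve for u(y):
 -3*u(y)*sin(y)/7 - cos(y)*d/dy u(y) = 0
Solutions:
 u(y) = C1*cos(y)^(3/7)


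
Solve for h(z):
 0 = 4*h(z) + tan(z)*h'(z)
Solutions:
 h(z) = C1/sin(z)^4


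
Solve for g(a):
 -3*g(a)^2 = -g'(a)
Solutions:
 g(a) = -1/(C1 + 3*a)


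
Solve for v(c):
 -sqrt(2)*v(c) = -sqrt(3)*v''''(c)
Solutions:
 v(c) = C1*exp(-2^(1/8)*3^(7/8)*c/3) + C2*exp(2^(1/8)*3^(7/8)*c/3) + C3*sin(2^(1/8)*3^(7/8)*c/3) + C4*cos(2^(1/8)*3^(7/8)*c/3)


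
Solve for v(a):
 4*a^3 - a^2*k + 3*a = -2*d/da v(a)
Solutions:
 v(a) = C1 - a^4/2 + a^3*k/6 - 3*a^2/4


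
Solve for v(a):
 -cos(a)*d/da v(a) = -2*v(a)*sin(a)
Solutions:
 v(a) = C1/cos(a)^2


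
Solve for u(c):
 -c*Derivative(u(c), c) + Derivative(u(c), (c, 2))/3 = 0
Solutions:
 u(c) = C1 + C2*erfi(sqrt(6)*c/2)


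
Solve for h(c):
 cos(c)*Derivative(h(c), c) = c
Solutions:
 h(c) = C1 + Integral(c/cos(c), c)


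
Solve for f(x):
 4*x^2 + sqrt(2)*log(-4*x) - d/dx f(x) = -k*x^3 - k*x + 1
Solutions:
 f(x) = C1 + k*x^4/4 + k*x^2/2 + 4*x^3/3 + sqrt(2)*x*log(-x) + x*(-sqrt(2) - 1 + 2*sqrt(2)*log(2))


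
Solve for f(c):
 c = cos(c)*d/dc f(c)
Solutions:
 f(c) = C1 + Integral(c/cos(c), c)


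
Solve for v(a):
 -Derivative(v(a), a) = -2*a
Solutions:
 v(a) = C1 + a^2


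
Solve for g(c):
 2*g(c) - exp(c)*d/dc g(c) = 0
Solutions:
 g(c) = C1*exp(-2*exp(-c))


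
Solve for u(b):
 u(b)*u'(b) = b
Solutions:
 u(b) = -sqrt(C1 + b^2)
 u(b) = sqrt(C1 + b^2)


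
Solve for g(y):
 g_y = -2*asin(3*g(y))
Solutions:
 Integral(1/asin(3*_y), (_y, g(y))) = C1 - 2*y


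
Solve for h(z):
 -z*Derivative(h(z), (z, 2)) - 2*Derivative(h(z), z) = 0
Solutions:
 h(z) = C1 + C2/z


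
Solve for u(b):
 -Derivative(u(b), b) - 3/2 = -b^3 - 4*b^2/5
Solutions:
 u(b) = C1 + b^4/4 + 4*b^3/15 - 3*b/2


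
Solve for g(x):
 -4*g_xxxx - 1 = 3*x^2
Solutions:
 g(x) = C1 + C2*x + C3*x^2 + C4*x^3 - x^6/480 - x^4/96


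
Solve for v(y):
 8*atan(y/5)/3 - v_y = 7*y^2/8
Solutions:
 v(y) = C1 - 7*y^3/24 + 8*y*atan(y/5)/3 - 20*log(y^2 + 25)/3


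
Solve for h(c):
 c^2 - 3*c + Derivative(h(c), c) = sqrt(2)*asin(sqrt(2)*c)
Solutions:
 h(c) = C1 - c^3/3 + 3*c^2/2 + sqrt(2)*(c*asin(sqrt(2)*c) + sqrt(2)*sqrt(1 - 2*c^2)/2)


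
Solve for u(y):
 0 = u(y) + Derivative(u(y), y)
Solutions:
 u(y) = C1*exp(-y)


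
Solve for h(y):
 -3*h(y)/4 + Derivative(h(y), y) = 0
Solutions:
 h(y) = C1*exp(3*y/4)


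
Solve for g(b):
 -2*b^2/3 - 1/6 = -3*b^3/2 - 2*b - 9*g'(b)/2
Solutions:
 g(b) = C1 - b^4/12 + 4*b^3/81 - 2*b^2/9 + b/27


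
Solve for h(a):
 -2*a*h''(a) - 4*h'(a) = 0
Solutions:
 h(a) = C1 + C2/a


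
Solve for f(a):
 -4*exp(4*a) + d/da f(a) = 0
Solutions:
 f(a) = C1 + exp(4*a)


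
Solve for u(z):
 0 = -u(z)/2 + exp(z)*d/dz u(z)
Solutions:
 u(z) = C1*exp(-exp(-z)/2)


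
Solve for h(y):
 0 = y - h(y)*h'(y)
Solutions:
 h(y) = -sqrt(C1 + y^2)
 h(y) = sqrt(C1 + y^2)


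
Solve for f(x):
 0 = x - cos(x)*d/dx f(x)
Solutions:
 f(x) = C1 + Integral(x/cos(x), x)


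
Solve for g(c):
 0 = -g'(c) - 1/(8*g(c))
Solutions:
 g(c) = -sqrt(C1 - c)/2
 g(c) = sqrt(C1 - c)/2


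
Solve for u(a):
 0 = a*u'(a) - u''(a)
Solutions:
 u(a) = C1 + C2*erfi(sqrt(2)*a/2)


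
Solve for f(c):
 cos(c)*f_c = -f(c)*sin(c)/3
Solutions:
 f(c) = C1*cos(c)^(1/3)


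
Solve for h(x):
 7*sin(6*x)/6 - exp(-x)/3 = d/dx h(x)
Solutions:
 h(x) = C1 - 7*cos(6*x)/36 + exp(-x)/3


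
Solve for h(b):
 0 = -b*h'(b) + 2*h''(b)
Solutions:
 h(b) = C1 + C2*erfi(b/2)


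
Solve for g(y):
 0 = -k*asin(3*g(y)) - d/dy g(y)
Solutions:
 Integral(1/asin(3*_y), (_y, g(y))) = C1 - k*y


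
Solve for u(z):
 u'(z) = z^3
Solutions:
 u(z) = C1 + z^4/4


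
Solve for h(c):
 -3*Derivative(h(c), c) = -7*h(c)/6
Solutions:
 h(c) = C1*exp(7*c/18)


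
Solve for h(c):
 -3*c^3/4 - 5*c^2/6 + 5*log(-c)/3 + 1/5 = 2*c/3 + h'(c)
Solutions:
 h(c) = C1 - 3*c^4/16 - 5*c^3/18 - c^2/3 + 5*c*log(-c)/3 - 22*c/15


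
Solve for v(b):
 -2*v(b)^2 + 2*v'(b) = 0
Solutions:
 v(b) = -1/(C1 + b)


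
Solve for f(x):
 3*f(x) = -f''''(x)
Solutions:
 f(x) = (C1*sin(sqrt(2)*3^(1/4)*x/2) + C2*cos(sqrt(2)*3^(1/4)*x/2))*exp(-sqrt(2)*3^(1/4)*x/2) + (C3*sin(sqrt(2)*3^(1/4)*x/2) + C4*cos(sqrt(2)*3^(1/4)*x/2))*exp(sqrt(2)*3^(1/4)*x/2)


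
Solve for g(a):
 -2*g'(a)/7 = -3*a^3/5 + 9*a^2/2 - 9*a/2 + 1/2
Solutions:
 g(a) = C1 + 21*a^4/40 - 21*a^3/4 + 63*a^2/8 - 7*a/4


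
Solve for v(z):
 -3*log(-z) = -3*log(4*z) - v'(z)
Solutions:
 v(z) = C1 + 3*z*(-2*log(2) + I*pi)


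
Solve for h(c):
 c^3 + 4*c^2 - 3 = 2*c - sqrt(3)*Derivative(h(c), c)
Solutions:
 h(c) = C1 - sqrt(3)*c^4/12 - 4*sqrt(3)*c^3/9 + sqrt(3)*c^2/3 + sqrt(3)*c


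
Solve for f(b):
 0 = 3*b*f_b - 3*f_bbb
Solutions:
 f(b) = C1 + Integral(C2*airyai(b) + C3*airybi(b), b)


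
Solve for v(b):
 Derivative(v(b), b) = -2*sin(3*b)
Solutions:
 v(b) = C1 + 2*cos(3*b)/3


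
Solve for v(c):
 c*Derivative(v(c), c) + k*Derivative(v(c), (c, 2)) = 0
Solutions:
 v(c) = C1 + C2*sqrt(k)*erf(sqrt(2)*c*sqrt(1/k)/2)


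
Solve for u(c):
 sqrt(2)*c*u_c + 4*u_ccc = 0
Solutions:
 u(c) = C1 + Integral(C2*airyai(-sqrt(2)*c/2) + C3*airybi(-sqrt(2)*c/2), c)


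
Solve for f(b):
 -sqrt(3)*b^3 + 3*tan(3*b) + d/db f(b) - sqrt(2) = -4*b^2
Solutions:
 f(b) = C1 + sqrt(3)*b^4/4 - 4*b^3/3 + sqrt(2)*b + log(cos(3*b))


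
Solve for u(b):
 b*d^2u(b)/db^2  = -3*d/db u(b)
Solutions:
 u(b) = C1 + C2/b^2


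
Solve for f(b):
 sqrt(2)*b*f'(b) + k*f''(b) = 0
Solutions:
 f(b) = C1 + C2*sqrt(k)*erf(2^(3/4)*b*sqrt(1/k)/2)


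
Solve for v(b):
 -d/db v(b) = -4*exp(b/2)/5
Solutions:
 v(b) = C1 + 8*exp(b/2)/5


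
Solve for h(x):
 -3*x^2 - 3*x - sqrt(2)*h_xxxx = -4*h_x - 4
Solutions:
 h(x) = C1 + C4*exp(sqrt(2)*x) + x^3/4 + 3*x^2/8 - x + (C2*sin(sqrt(6)*x/2) + C3*cos(sqrt(6)*x/2))*exp(-sqrt(2)*x/2)


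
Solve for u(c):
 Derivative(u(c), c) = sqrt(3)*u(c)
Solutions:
 u(c) = C1*exp(sqrt(3)*c)


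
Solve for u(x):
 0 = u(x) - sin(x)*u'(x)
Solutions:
 u(x) = C1*sqrt(cos(x) - 1)/sqrt(cos(x) + 1)


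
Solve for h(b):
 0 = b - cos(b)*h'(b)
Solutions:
 h(b) = C1 + Integral(b/cos(b), b)


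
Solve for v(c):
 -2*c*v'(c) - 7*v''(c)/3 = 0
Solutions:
 v(c) = C1 + C2*erf(sqrt(21)*c/7)


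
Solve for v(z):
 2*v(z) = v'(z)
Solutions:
 v(z) = C1*exp(2*z)


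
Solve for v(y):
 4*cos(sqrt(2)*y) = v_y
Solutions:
 v(y) = C1 + 2*sqrt(2)*sin(sqrt(2)*y)


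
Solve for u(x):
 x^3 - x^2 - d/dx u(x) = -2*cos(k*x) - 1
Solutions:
 u(x) = C1 + x^4/4 - x^3/3 + x + 2*sin(k*x)/k


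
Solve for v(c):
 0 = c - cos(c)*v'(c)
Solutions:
 v(c) = C1 + Integral(c/cos(c), c)


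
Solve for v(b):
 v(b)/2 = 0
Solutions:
 v(b) = 0


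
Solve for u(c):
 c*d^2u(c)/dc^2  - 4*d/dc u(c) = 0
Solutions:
 u(c) = C1 + C2*c^5


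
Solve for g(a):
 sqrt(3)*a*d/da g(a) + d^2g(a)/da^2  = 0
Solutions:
 g(a) = C1 + C2*erf(sqrt(2)*3^(1/4)*a/2)


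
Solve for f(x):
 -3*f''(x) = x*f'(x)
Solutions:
 f(x) = C1 + C2*erf(sqrt(6)*x/6)


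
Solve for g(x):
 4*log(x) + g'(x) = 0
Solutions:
 g(x) = C1 - 4*x*log(x) + 4*x


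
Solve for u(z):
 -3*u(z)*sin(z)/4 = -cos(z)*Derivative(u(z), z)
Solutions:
 u(z) = C1/cos(z)^(3/4)


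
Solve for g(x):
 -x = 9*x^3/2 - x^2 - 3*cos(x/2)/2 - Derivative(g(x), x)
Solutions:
 g(x) = C1 + 9*x^4/8 - x^3/3 + x^2/2 - 3*sin(x/2)


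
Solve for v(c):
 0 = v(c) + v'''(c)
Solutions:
 v(c) = C3*exp(-c) + (C1*sin(sqrt(3)*c/2) + C2*cos(sqrt(3)*c/2))*exp(c/2)


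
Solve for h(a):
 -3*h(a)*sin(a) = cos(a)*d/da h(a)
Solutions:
 h(a) = C1*cos(a)^3


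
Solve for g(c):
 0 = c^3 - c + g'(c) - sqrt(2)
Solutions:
 g(c) = C1 - c^4/4 + c^2/2 + sqrt(2)*c


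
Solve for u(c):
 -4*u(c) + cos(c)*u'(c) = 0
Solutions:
 u(c) = C1*(sin(c)^2 + 2*sin(c) + 1)/(sin(c)^2 - 2*sin(c) + 1)


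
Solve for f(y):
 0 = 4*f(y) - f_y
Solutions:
 f(y) = C1*exp(4*y)


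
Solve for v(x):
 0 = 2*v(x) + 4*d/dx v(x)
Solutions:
 v(x) = C1*exp(-x/2)


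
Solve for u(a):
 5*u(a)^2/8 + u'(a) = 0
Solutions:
 u(a) = 8/(C1 + 5*a)


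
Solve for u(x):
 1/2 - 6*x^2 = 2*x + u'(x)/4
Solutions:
 u(x) = C1 - 8*x^3 - 4*x^2 + 2*x


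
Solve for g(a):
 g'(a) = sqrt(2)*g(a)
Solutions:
 g(a) = C1*exp(sqrt(2)*a)


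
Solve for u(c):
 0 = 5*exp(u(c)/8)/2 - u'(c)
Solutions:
 u(c) = 8*log(-1/(C1 + 5*c)) + 32*log(2)


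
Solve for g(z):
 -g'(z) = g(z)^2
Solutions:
 g(z) = 1/(C1 + z)


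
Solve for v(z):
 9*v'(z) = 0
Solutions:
 v(z) = C1


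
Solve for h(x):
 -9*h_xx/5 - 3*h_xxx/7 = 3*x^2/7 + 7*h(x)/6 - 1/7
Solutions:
 h(x) = C1*exp(x*(-84 + 42*2^(2/3)*63^(1/3)/(5*sqrt(3145) + 377)^(1/3) + 294^(1/3)*(5*sqrt(3145) + 377)^(1/3))/60)*sin(3^(1/6)*x*(-3^(2/3)*98^(1/3)*(5*sqrt(3145) + 377)^(1/3) + 126*2^(2/3)*7^(1/3)/(5*sqrt(3145) + 377)^(1/3))/60) + C2*exp(x*(-84 + 42*2^(2/3)*63^(1/3)/(5*sqrt(3145) + 377)^(1/3) + 294^(1/3)*(5*sqrt(3145) + 377)^(1/3))/60)*cos(3^(1/6)*x*(-3^(2/3)*98^(1/3)*(5*sqrt(3145) + 377)^(1/3) + 126*2^(2/3)*7^(1/3)/(5*sqrt(3145) + 377)^(1/3))/60) + C3*exp(-x*(42*2^(2/3)*63^(1/3)/(5*sqrt(3145) + 377)^(1/3) + 42 + 294^(1/3)*(5*sqrt(3145) + 377)^(1/3))/30) - 18*x^2/49 + 2154/1715


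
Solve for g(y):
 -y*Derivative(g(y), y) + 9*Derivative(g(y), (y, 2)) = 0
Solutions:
 g(y) = C1 + C2*erfi(sqrt(2)*y/6)


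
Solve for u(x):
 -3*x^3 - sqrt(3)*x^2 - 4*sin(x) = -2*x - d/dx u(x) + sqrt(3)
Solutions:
 u(x) = C1 + 3*x^4/4 + sqrt(3)*x^3/3 - x^2 + sqrt(3)*x - 4*cos(x)


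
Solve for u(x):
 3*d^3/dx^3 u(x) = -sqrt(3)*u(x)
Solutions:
 u(x) = C3*exp(-3^(5/6)*x/3) + (C1*sin(3^(1/3)*x/2) + C2*cos(3^(1/3)*x/2))*exp(3^(5/6)*x/6)


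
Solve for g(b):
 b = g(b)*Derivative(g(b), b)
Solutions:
 g(b) = -sqrt(C1 + b^2)
 g(b) = sqrt(C1 + b^2)


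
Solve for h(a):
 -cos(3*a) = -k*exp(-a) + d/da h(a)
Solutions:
 h(a) = C1 - k*exp(-a) - sin(3*a)/3


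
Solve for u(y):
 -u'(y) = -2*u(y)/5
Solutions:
 u(y) = C1*exp(2*y/5)


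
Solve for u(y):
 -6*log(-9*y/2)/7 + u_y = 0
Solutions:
 u(y) = C1 + 6*y*log(-y)/7 + 6*y*(-1 - log(2) + 2*log(3))/7


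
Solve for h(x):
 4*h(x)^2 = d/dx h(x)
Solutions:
 h(x) = -1/(C1 + 4*x)


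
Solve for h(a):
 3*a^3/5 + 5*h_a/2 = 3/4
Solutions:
 h(a) = C1 - 3*a^4/50 + 3*a/10


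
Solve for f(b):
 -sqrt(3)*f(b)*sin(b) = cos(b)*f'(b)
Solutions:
 f(b) = C1*cos(b)^(sqrt(3))


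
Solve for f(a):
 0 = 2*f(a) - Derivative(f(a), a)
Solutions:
 f(a) = C1*exp(2*a)


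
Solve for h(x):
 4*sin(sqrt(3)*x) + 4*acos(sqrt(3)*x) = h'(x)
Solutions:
 h(x) = C1 + 4*x*acos(sqrt(3)*x) - 4*sqrt(3)*sqrt(1 - 3*x^2)/3 - 4*sqrt(3)*cos(sqrt(3)*x)/3


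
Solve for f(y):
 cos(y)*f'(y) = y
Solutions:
 f(y) = C1 + Integral(y/cos(y), y)


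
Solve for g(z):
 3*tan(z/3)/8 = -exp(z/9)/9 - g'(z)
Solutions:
 g(z) = C1 - exp(z/9) + 9*log(cos(z/3))/8


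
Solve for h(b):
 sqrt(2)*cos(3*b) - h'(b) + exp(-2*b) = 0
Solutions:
 h(b) = C1 + sqrt(2)*sin(3*b)/3 - exp(-2*b)/2


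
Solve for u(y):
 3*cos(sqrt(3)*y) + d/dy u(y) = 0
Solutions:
 u(y) = C1 - sqrt(3)*sin(sqrt(3)*y)


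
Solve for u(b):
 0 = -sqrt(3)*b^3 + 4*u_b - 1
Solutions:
 u(b) = C1 + sqrt(3)*b^4/16 + b/4


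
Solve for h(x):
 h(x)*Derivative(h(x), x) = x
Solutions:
 h(x) = -sqrt(C1 + x^2)
 h(x) = sqrt(C1 + x^2)


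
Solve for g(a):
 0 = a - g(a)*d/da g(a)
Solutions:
 g(a) = -sqrt(C1 + a^2)
 g(a) = sqrt(C1 + a^2)


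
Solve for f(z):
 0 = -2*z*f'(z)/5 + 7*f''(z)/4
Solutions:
 f(z) = C1 + C2*erfi(2*sqrt(35)*z/35)


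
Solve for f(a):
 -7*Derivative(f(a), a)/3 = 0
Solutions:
 f(a) = C1


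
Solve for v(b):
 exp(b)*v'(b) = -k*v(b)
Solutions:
 v(b) = C1*exp(k*exp(-b))


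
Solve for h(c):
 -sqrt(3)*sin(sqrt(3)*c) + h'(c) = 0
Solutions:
 h(c) = C1 - cos(sqrt(3)*c)


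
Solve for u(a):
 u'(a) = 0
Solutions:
 u(a) = C1


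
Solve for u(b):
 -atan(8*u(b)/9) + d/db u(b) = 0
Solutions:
 Integral(1/atan(8*_y/9), (_y, u(b))) = C1 + b


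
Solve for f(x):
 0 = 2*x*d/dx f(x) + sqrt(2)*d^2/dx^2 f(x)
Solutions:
 f(x) = C1 + C2*erf(2^(3/4)*x/2)


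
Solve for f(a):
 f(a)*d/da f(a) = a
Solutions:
 f(a) = -sqrt(C1 + a^2)
 f(a) = sqrt(C1 + a^2)


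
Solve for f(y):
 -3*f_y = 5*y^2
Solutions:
 f(y) = C1 - 5*y^3/9


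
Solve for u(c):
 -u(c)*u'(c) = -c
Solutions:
 u(c) = -sqrt(C1 + c^2)
 u(c) = sqrt(C1 + c^2)


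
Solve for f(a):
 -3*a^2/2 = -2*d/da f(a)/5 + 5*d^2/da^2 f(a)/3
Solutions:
 f(a) = C1 + C2*exp(6*a/25) + 5*a^3/4 + 125*a^2/8 + 3125*a/24


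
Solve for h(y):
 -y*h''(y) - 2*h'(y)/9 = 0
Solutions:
 h(y) = C1 + C2*y^(7/9)


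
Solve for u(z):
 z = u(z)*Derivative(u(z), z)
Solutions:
 u(z) = -sqrt(C1 + z^2)
 u(z) = sqrt(C1 + z^2)


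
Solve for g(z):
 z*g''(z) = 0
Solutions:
 g(z) = C1 + C2*z


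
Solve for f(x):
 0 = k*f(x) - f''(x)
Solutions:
 f(x) = C1*exp(-sqrt(k)*x) + C2*exp(sqrt(k)*x)


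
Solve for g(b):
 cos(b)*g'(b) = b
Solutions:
 g(b) = C1 + Integral(b/cos(b), b)


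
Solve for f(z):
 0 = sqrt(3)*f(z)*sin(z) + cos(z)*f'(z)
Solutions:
 f(z) = C1*cos(z)^(sqrt(3))


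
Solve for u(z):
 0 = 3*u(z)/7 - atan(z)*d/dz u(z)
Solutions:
 u(z) = C1*exp(3*Integral(1/atan(z), z)/7)


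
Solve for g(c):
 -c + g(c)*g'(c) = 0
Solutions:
 g(c) = -sqrt(C1 + c^2)
 g(c) = sqrt(C1 + c^2)


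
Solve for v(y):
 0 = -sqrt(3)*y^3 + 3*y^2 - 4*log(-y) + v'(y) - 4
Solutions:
 v(y) = C1 + sqrt(3)*y^4/4 - y^3 + 4*y*log(-y)


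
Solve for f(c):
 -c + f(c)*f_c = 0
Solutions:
 f(c) = -sqrt(C1 + c^2)
 f(c) = sqrt(C1 + c^2)


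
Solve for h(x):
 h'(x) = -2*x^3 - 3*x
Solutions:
 h(x) = C1 - x^4/2 - 3*x^2/2


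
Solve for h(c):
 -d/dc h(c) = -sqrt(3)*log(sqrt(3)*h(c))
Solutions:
 -2*sqrt(3)*Integral(1/(2*log(_y) + log(3)), (_y, h(c)))/3 = C1 - c


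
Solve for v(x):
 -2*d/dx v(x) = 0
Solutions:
 v(x) = C1


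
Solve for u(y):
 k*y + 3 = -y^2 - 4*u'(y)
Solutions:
 u(y) = C1 - k*y^2/8 - y^3/12 - 3*y/4


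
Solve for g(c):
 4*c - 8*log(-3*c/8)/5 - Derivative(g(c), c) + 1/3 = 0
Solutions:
 g(c) = C1 + 2*c^2 - 8*c*log(-c)/5 + c*(-24*log(3) + 29 + 72*log(2))/15


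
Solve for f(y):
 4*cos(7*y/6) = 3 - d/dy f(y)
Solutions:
 f(y) = C1 + 3*y - 24*sin(7*y/6)/7


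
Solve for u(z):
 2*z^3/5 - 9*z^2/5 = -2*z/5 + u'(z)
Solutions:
 u(z) = C1 + z^4/10 - 3*z^3/5 + z^2/5


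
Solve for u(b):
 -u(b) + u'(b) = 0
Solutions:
 u(b) = C1*exp(b)


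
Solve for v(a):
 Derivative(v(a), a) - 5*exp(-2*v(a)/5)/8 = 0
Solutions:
 v(a) = 5*log(-sqrt(C1 + 5*a)) - 5*log(10) + 5*log(5)/2
 v(a) = 5*log(C1 + 5*a)/2 - 5*log(10) + 5*log(5)/2


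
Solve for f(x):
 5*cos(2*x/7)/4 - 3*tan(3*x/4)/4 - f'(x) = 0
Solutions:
 f(x) = C1 + log(cos(3*x/4)) + 35*sin(2*x/7)/8


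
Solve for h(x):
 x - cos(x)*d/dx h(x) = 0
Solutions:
 h(x) = C1 + Integral(x/cos(x), x)


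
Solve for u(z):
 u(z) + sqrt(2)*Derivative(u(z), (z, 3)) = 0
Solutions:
 u(z) = C3*exp(-2^(5/6)*z/2) + (C1*sin(2^(5/6)*sqrt(3)*z/4) + C2*cos(2^(5/6)*sqrt(3)*z/4))*exp(2^(5/6)*z/4)


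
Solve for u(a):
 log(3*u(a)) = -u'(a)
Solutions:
 Integral(1/(log(_y) + log(3)), (_y, u(a))) = C1 - a


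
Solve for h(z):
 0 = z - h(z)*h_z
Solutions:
 h(z) = -sqrt(C1 + z^2)
 h(z) = sqrt(C1 + z^2)


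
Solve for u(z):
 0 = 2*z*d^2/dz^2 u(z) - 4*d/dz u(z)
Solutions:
 u(z) = C1 + C2*z^3


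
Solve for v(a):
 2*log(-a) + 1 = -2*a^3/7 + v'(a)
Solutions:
 v(a) = C1 + a^4/14 + 2*a*log(-a) - a


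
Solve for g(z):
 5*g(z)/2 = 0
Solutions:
 g(z) = 0


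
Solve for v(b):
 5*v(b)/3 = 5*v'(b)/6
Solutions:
 v(b) = C1*exp(2*b)


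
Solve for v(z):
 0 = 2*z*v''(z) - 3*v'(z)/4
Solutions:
 v(z) = C1 + C2*z^(11/8)


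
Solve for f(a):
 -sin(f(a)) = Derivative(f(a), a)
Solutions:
 f(a) = -acos((-C1 - exp(2*a))/(C1 - exp(2*a))) + 2*pi
 f(a) = acos((-C1 - exp(2*a))/(C1 - exp(2*a)))


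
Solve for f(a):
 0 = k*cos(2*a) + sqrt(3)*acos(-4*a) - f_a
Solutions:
 f(a) = C1 + k*sin(2*a)/2 + sqrt(3)*(a*acos(-4*a) + sqrt(1 - 16*a^2)/4)


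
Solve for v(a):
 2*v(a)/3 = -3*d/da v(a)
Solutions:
 v(a) = C1*exp(-2*a/9)


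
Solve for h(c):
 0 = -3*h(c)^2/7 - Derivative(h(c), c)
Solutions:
 h(c) = 7/(C1 + 3*c)


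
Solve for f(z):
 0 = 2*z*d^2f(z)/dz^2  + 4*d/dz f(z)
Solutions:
 f(z) = C1 + C2/z


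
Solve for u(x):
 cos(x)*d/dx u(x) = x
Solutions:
 u(x) = C1 + Integral(x/cos(x), x)


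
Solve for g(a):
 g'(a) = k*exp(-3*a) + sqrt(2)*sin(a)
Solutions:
 g(a) = C1 - k*exp(-3*a)/3 - sqrt(2)*cos(a)


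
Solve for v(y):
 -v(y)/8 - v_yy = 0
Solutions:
 v(y) = C1*sin(sqrt(2)*y/4) + C2*cos(sqrt(2)*y/4)


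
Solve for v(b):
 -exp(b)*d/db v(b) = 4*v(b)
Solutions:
 v(b) = C1*exp(4*exp(-b))


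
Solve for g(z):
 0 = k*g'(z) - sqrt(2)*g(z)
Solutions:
 g(z) = C1*exp(sqrt(2)*z/k)


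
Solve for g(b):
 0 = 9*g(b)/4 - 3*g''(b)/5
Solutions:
 g(b) = C1*exp(-sqrt(15)*b/2) + C2*exp(sqrt(15)*b/2)


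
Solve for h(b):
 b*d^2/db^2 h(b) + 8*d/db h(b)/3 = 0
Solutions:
 h(b) = C1 + C2/b^(5/3)


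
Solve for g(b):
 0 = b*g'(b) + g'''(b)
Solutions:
 g(b) = C1 + Integral(C2*airyai(-b) + C3*airybi(-b), b)


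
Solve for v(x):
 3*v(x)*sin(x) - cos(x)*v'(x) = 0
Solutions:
 v(x) = C1/cos(x)^3


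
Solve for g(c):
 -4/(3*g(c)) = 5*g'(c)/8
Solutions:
 g(c) = -sqrt(C1 - 960*c)/15
 g(c) = sqrt(C1 - 960*c)/15


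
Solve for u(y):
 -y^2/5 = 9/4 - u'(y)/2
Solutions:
 u(y) = C1 + 2*y^3/15 + 9*y/2


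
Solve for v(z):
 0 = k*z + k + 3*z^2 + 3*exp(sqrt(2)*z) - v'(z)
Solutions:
 v(z) = C1 + k*z^2/2 + k*z + z^3 + 3*sqrt(2)*exp(sqrt(2)*z)/2


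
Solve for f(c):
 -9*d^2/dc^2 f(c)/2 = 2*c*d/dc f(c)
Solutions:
 f(c) = C1 + C2*erf(sqrt(2)*c/3)


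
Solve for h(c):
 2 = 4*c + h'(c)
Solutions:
 h(c) = C1 - 2*c^2 + 2*c


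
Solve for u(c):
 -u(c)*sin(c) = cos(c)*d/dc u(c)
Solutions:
 u(c) = C1*cos(c)


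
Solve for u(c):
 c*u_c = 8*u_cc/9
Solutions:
 u(c) = C1 + C2*erfi(3*c/4)


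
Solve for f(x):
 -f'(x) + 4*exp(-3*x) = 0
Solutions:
 f(x) = C1 - 4*exp(-3*x)/3


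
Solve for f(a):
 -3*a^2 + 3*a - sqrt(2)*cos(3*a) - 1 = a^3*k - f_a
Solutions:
 f(a) = C1 + a^4*k/4 + a^3 - 3*a^2/2 + a + sqrt(2)*sin(3*a)/3


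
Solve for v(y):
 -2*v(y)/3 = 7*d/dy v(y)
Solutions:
 v(y) = C1*exp(-2*y/21)


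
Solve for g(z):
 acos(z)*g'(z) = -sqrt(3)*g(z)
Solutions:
 g(z) = C1*exp(-sqrt(3)*Integral(1/acos(z), z))


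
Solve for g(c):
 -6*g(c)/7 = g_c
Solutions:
 g(c) = C1*exp(-6*c/7)


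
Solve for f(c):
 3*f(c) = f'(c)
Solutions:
 f(c) = C1*exp(3*c)


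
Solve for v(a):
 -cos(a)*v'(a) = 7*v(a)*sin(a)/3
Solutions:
 v(a) = C1*cos(a)^(7/3)


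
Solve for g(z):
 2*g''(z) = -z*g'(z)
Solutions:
 g(z) = C1 + C2*erf(z/2)


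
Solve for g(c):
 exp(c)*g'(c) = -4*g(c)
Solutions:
 g(c) = C1*exp(4*exp(-c))


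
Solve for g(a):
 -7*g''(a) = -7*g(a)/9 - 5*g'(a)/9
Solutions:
 g(a) = C1*exp(a*(5 - sqrt(1789))/126) + C2*exp(a*(5 + sqrt(1789))/126)


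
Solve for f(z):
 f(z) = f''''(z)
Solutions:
 f(z) = C1*exp(-z) + C2*exp(z) + C3*sin(z) + C4*cos(z)
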